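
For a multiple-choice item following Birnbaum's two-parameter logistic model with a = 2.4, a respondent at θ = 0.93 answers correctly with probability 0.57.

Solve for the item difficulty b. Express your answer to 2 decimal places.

0.81

P(θ) = 1 / (1 + exp(−a(θ − b)))
logit(0.57) = ln(0.57/0.43) = 0.2819
b = θ − logit/(a) = 0.93 − 0.2819/2.4000 = 0.8126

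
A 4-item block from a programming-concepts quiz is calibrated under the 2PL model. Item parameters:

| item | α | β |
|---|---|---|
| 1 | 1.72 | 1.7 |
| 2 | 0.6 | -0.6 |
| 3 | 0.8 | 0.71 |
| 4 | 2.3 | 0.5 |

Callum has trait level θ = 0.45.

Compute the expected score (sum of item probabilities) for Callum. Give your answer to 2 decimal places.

1.68

P(θ) = 1 / (1 + exp(−α(θ − β)))
P_1 = 1/(1+e^{2.1500}) = 0.1043
P_2 = 1/(1+e^{-0.6300}) = 0.6525
P_3 = 1/(1+e^{0.2080}) = 0.4482
P_4 = 1/(1+e^{0.1150}) = 0.4713
E[score] = 0.1043 + 0.6525 + 0.4482 + 0.4713 = 1.6763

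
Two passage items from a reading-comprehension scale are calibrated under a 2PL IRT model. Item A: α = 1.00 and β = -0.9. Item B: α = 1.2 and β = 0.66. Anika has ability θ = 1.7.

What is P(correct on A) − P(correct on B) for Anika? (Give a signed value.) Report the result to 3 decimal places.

P(θ) = 1 / (1 + exp(−α(θ − β)))
P_A = 0.9309
P_B = 0.7770
P_A − P_B = 0.1539

0.154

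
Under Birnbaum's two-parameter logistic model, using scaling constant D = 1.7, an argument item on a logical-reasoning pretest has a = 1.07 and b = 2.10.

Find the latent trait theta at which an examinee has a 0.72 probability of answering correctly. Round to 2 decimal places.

P(theta) = 1 / (1 + exp(−D·a(theta − b)))
logit = ln(0.7200/0.2800) = 0.9445
theta = b + logit/(1.7·a) = 2.10 + 0.9445/1.8190 = 2.6192

2.62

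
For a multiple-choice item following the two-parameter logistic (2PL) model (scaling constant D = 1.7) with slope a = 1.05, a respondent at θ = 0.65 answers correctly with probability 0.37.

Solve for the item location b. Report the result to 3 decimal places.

0.948

P(θ) = 1 / (1 + exp(−D·a(θ − b)))
logit(0.37) = ln(0.37/0.63) = -0.5322
b = θ − logit/(1.7·a) = 0.65 − (-0.5322)/1.7850 = 0.9482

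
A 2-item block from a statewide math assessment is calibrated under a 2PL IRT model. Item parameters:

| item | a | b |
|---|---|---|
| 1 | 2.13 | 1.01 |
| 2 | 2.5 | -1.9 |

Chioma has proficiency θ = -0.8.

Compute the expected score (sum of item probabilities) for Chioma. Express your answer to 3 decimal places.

0.961

P(θ) = 1 / (1 + exp(−a(θ − b)))
P_1 = 1/(1+e^{3.8553}) = 0.0207
P_2 = 1/(1+e^{-2.7500}) = 0.9399
E[score] = 0.0207 + 0.9399 = 0.9606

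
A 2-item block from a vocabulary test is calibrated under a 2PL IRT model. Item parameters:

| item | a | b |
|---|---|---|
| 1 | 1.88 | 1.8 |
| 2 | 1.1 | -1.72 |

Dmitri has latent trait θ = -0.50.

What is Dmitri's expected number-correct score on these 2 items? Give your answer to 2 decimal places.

P(θ) = 1 / (1 + exp(−a(θ − b)))
P_1 = 1/(1+e^{4.3240}) = 0.0131
P_2 = 1/(1+e^{-1.3420}) = 0.7928
E[score] = 0.0131 + 0.7928 = 0.8059

0.81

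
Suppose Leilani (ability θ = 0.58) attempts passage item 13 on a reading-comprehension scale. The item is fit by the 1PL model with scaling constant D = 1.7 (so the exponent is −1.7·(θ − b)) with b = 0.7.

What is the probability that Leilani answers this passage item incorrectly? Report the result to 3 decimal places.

P(θ) = 1 / (1 + exp(−D·(θ − b)))
Exponent: 1.7 × (0.58 − 0.7) = -0.2040
1/(1 + e^{0.2040}) = 0.4492
P = 0.4492
P(incorrect) = 1 − 0.4492 = 0.5508

0.551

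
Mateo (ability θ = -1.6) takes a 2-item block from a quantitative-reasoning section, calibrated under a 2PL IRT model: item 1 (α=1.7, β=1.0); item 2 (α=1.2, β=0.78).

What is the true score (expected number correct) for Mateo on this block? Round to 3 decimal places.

P(θ) = 1 / (1 + exp(−α(θ − β)))
P_1 = 1/(1+e^{4.4200}) = 0.0119
P_2 = 1/(1+e^{2.8560}) = 0.0544
E[score] = 0.0119 + 0.0544 = 0.0663

0.066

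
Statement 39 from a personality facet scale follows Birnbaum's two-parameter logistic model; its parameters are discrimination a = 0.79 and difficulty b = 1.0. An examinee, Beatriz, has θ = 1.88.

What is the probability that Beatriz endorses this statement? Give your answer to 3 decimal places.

P(θ) = 1 / (1 + exp(−a(θ − b)))
Exponent: 0.79 × (1.88 − 1.0) = 0.6952
1/(1 + e^{-0.6952}) = 0.6671

0.667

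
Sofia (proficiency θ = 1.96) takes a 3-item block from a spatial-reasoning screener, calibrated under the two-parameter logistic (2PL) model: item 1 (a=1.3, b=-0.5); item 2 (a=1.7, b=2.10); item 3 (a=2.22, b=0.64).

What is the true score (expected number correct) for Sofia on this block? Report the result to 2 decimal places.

P(θ) = 1 / (1 + exp(−a(θ − b)))
P_1 = 1/(1+e^{-3.1980}) = 0.9608
P_2 = 1/(1+e^{0.2380}) = 0.4408
P_3 = 1/(1+e^{-2.9304}) = 0.9493
E[score] = 0.9608 + 0.4408 + 0.9493 = 2.3509

2.35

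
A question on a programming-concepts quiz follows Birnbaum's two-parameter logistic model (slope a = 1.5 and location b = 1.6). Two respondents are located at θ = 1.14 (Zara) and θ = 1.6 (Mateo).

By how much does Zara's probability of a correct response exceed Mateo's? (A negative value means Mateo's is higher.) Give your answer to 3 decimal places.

-0.166

P(θ) = 1 / (1 + exp(−a(θ − b)))
P(Zara) = 0.3340  [exponent -0.6900]
P(Mateo) = 0.5000  [exponent 0.0000]
Difference = 0.3340 − 0.5000 = -0.1660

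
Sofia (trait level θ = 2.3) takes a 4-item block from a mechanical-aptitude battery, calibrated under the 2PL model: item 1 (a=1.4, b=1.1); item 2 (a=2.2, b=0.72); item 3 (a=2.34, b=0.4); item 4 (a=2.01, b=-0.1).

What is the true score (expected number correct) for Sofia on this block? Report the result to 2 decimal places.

3.79

P(θ) = 1 / (1 + exp(−a(θ − b)))
P_1 = 1/(1+e^{-1.6800}) = 0.8429
P_2 = 1/(1+e^{-3.4760}) = 0.9700
P_3 = 1/(1+e^{-4.4460}) = 0.9884
P_4 = 1/(1+e^{-4.8240}) = 0.9920
E[score] = 0.8429 + 0.9700 + 0.9884 + 0.9920 = 3.7933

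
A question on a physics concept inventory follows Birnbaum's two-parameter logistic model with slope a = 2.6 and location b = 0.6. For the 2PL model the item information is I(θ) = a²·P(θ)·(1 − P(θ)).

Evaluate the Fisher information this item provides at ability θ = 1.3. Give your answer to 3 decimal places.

P = 1/(1+e^{-1.8200}) = 0.8606
P(1−P) = 0.8606 × 0.1394 = 0.1200
I = a² × P(1−P) = 2.6² × 0.1200 = 0.81115

0.811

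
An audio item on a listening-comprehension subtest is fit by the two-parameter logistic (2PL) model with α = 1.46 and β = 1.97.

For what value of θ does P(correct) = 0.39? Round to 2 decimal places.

1.66

P(θ) = 1 / (1 + exp(−α(θ − β)))
logit = ln(0.3900/0.6100) = -0.4473
θ = β + logit/(α) = 1.97 + (-0.4473)/1.4600 = 1.6636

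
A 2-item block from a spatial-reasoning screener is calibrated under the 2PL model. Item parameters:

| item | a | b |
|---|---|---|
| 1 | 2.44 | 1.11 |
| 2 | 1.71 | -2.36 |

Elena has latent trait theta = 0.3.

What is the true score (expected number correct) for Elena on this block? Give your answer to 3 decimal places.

1.111

P(theta) = 1 / (1 + exp(−a(theta − b)))
P_1 = 1/(1+e^{1.9764}) = 0.1217
P_2 = 1/(1+e^{-4.5486}) = 0.9895
E[score] = 0.1217 + 0.9895 = 1.1112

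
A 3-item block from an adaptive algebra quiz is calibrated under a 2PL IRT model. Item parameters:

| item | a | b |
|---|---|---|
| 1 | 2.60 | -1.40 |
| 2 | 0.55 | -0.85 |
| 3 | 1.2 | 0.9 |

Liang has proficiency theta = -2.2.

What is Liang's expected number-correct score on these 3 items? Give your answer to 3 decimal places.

0.457

P(theta) = 1 / (1 + exp(−a(theta − b)))
P_1 = 1/(1+e^{2.0800}) = 0.1111
P_2 = 1/(1+e^{0.7425}) = 0.3225
P_3 = 1/(1+e^{3.7200}) = 0.0237
E[score] = 0.1111 + 0.3225 + 0.0237 = 0.4572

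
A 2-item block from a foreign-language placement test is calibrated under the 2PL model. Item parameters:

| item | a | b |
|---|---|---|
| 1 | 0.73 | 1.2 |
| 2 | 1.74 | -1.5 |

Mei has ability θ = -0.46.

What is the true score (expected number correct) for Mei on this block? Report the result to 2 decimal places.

P(θ) = 1 / (1 + exp(−a(θ − b)))
P_1 = 1/(1+e^{1.2118}) = 0.2294
P_2 = 1/(1+e^{-1.8096}) = 0.8593
E[score] = 0.2294 + 0.8593 = 1.0887

1.09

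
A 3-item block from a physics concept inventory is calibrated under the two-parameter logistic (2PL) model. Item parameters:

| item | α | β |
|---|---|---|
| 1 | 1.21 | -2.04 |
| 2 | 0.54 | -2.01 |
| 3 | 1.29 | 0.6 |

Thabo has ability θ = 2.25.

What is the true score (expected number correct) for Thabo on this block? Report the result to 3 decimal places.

P(θ) = 1 / (1 + exp(−α(θ − β)))
P_1 = 1/(1+e^{-5.1909}) = 0.9945
P_2 = 1/(1+e^{-2.3004}) = 0.9089
P_3 = 1/(1+e^{-2.1285}) = 0.8936
E[score] = 0.9945 + 0.9089 + 0.8936 = 2.7970

2.797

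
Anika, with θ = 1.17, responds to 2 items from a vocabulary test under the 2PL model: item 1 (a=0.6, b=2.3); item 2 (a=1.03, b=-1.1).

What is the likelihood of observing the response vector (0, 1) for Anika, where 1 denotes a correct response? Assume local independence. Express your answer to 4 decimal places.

0.6049

P(θ) = 1 / (1 + exp(−a(θ − b)))
P_1 = 1/(1+e^{0.6780}) = 0.3367
P_2 = 1/(1+e^{-2.3381}) = 0.9120
L = (1−P_1) × P_2 = 0.6633 × 0.9120 = 0.60491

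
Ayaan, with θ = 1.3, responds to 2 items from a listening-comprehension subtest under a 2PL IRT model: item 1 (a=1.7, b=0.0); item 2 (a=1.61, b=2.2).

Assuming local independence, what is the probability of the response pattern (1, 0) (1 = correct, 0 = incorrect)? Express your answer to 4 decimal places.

0.7298

P(θ) = 1 / (1 + exp(−a(θ − b)))
P_1 = 1/(1+e^{-2.2100}) = 0.9011
P_2 = 1/(1+e^{1.4490}) = 0.1902
L = P_1 × (1−P_2) = 0.9011 × 0.8098 = 0.72979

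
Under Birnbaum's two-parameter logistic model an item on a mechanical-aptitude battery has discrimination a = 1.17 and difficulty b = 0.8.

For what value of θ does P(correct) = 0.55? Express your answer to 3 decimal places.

P(θ) = 1 / (1 + exp(−a(θ − b)))
logit = ln(0.5500/0.4500) = 0.2007
θ = b + logit/(a) = 0.8 + 0.2007/1.1700 = 0.9715

0.972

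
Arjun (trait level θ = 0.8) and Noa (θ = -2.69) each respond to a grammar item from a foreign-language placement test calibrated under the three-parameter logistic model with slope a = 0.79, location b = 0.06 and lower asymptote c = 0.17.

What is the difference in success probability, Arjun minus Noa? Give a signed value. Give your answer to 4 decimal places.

0.4481

P(θ) = c + (1 − c) · 1 / (1 + exp(−a(θ − b)))
P(Arjun) = 0.7030  [exponent 0.5846]
P(Noa) = 0.2549  [exponent -2.1725]
Difference = 0.7030 − 0.2549 = 0.4481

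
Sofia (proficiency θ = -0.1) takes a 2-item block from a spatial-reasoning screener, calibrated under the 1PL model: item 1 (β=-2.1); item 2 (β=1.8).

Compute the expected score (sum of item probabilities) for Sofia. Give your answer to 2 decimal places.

1.01

P(θ) = 1 / (1 + exp(−(θ − β)))
P_1 = 1/(1+e^{-2.0000}) = 0.8808
P_2 = 1/(1+e^{1.9000}) = 0.1301
E[score] = 0.8808 + 0.1301 = 1.0109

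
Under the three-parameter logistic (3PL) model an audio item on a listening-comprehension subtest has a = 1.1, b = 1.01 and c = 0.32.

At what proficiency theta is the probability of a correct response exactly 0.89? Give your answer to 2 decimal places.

P(theta) = c + (1 − c) · 1 / (1 + exp(−a(theta − b)))
Remove guessing floor: (0.89 − 0.32)/(1 − 0.32) = 0.8382
logit = ln(0.8382/0.1618) = 1.6452
theta = b + logit/(a) = 1.01 + 1.6452/1.1000 = 2.5056

2.51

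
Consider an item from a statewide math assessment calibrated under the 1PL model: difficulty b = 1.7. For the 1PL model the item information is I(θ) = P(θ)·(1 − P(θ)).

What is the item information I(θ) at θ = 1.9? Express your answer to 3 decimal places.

0.248

P = 1/(1+e^{-0.2000}) = 0.5498
P(1−P) = 0.5498 × 0.4502 = 0.2475
I = P(1−P) = 0.24752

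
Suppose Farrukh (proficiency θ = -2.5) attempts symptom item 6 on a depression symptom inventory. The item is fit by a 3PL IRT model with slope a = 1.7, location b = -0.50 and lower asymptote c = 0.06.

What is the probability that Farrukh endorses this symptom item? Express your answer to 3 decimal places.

0.090

P(θ) = c + (1 − c) · 1 / (1 + exp(−a(θ − b)))
Exponent: 1.7 × (-2.5 − (-0.50)) = -3.4000
1/(1 + e^{3.4000}) = 0.0323
P = 0.06 + 0.94 × 0.0323 = 0.0904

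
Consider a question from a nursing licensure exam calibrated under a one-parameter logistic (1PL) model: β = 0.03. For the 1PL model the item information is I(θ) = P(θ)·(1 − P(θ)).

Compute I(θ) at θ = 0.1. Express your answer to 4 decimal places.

0.2497

P = 1/(1+e^{-0.0700}) = 0.5175
P(1−P) = 0.5175 × 0.4825 = 0.2497
I = P(1−P) = 0.24969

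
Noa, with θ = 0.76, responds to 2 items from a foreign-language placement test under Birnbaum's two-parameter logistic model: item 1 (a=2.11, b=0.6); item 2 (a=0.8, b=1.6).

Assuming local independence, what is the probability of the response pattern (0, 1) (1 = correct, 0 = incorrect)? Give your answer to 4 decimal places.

0.1408

P(θ) = 1 / (1 + exp(−a(θ − b)))
P_1 = 1/(1+e^{-0.3376}) = 0.5836
P_2 = 1/(1+e^{0.6720}) = 0.3380
L = (1−P_1) × P_2 = 0.4164 × 0.3380 = 0.14076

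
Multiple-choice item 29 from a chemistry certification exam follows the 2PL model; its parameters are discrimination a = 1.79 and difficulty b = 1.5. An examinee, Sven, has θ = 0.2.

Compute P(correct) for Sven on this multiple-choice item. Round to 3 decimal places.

0.089

P(θ) = 1 / (1 + exp(−a(θ − b)))
Exponent: 1.79 × (0.2 − 1.5) = -2.3270
1/(1 + e^{2.3270}) = 0.0889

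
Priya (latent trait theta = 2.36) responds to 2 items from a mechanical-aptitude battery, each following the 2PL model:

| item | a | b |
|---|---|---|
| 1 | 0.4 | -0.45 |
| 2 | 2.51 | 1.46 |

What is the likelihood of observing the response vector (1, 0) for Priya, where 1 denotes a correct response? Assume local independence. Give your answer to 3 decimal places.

0.071

P(theta) = 1 / (1 + exp(−a(theta − b)))
P_1 = 1/(1+e^{-1.1240}) = 0.7547
P_2 = 1/(1+e^{-2.2590}) = 0.9054
L = P_1 × (1−P_2) = 0.7547 × 0.0946 = 0.07138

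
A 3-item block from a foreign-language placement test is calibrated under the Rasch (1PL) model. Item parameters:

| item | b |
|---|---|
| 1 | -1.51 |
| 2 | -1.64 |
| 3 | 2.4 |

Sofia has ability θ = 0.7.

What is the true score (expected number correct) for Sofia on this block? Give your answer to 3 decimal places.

1.968

P(θ) = 1 / (1 + exp(−(θ − b)))
P_1 = 1/(1+e^{-2.2100}) = 0.9011
P_2 = 1/(1+e^{-2.3400}) = 0.9121
P_3 = 1/(1+e^{1.7000}) = 0.1545
E[score] = 0.9011 + 0.9121 + 0.1545 = 1.9677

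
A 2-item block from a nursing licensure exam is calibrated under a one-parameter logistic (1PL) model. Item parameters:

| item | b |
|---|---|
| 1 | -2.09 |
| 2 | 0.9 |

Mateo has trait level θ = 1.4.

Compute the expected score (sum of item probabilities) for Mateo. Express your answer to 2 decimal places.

1.59

P(θ) = 1 / (1 + exp(−(θ − b)))
P_1 = 1/(1+e^{-3.4900}) = 0.9704
P_2 = 1/(1+e^{-0.5000}) = 0.6225
E[score] = 0.9704 + 0.6225 = 1.5929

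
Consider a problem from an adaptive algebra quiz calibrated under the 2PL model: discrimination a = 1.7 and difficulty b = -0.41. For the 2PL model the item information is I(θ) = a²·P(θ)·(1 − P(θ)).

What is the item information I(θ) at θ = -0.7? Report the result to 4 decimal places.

P = 1/(1+e^{0.4930}) = 0.3792
P(1−P) = 0.3792 × 0.6208 = 0.2354
I = a² × P(1−P) = 1.7² × 0.2354 = 0.68032

0.6803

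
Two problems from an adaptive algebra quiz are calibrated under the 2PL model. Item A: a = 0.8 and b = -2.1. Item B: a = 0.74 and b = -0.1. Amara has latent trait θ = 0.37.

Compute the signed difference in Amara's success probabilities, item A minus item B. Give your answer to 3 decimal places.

0.292

P(θ) = 1 / (1 + exp(−a(θ − b)))
P_A = 0.8783
P_B = 0.5861
P_A − P_B = 0.2922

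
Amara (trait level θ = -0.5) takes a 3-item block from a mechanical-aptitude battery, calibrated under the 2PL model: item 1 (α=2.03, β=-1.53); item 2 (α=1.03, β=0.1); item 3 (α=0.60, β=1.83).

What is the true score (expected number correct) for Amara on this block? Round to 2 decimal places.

1.44

P(θ) = 1 / (1 + exp(−α(θ − β)))
P_1 = 1/(1+e^{-2.0909}) = 0.8900
P_2 = 1/(1+e^{0.6180}) = 0.3502
P_3 = 1/(1+e^{1.3980}) = 0.1981
E[score] = 0.8900 + 0.3502 + 0.1981 = 1.4384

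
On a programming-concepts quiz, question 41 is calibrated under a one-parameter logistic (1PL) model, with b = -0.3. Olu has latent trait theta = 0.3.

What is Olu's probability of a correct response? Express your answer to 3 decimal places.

P(theta) = 1 / (1 + exp(−(theta − b)))
Exponent: (0.3 − (-0.3)) = 0.6000
1/(1 + e^{-0.6000}) = 0.6457
P = 0.6457

0.646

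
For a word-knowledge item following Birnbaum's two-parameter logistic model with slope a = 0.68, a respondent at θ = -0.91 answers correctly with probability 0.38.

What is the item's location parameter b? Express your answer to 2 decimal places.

P(θ) = 1 / (1 + exp(−a(θ − b)))
logit(0.38) = ln(0.38/0.62) = -0.4895
b = θ − logit/(a) = -0.91 − (-0.4895)/0.6800 = -0.1901

-0.19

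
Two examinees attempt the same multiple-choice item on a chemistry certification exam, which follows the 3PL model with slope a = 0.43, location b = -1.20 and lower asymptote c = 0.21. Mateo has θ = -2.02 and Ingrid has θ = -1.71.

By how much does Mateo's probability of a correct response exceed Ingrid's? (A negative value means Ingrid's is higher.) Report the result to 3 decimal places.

P(θ) = c + (1 − c) · 1 / (1 + exp(−a(θ − b)))
P(Mateo) = 0.5361  [exponent -0.3526]
P(Ingrid) = 0.5619  [exponent -0.2193]
Difference = 0.5361 − 0.5619 = -0.0258

-0.026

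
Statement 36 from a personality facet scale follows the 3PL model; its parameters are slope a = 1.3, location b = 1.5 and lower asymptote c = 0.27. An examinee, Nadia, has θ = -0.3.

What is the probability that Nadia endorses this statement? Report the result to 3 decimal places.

P(θ) = c + (1 − c) · 1 / (1 + exp(−a(θ − b)))
Exponent: 1.3 × (-0.3 − 1.5) = -2.3400
1/(1 + e^{2.3400}) = 0.0879
P = 0.27 + 0.73 × 0.0879 = 0.3341

0.334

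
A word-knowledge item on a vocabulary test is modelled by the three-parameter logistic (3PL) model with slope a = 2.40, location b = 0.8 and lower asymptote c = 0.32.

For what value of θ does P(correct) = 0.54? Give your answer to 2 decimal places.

P(θ) = c + (1 − c) · 1 / (1 + exp(−a(θ − b)))
Remove guessing floor: (0.54 − 0.32)/(1 − 0.32) = 0.3235
logit = ln(0.3235/0.6765) = -0.7376
θ = b + logit/(a) = 0.8 + (-0.7376)/2.4000 = 0.4927

0.49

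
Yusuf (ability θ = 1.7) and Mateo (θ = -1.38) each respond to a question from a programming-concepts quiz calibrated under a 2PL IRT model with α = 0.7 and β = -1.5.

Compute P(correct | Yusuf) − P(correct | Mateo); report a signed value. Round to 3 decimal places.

P(θ) = 1 / (1 + exp(−α(θ − β)))
P(Yusuf) = 0.9038  [exponent 2.2400]
P(Mateo) = 0.5210  [exponent 0.0840]
Difference = 0.9038 − 0.5210 = 0.3828

0.383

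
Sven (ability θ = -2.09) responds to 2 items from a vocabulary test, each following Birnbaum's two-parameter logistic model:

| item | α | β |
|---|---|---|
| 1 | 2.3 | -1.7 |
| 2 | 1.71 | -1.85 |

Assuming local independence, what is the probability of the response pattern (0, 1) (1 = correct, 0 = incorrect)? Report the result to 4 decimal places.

0.2833

P(θ) = 1 / (1 + exp(−α(θ − β)))
P_1 = 1/(1+e^{0.8970}) = 0.2897
P_2 = 1/(1+e^{0.4104}) = 0.3988
L = (1−P_1) × P_2 = 0.7103 × 0.3988 = 0.28329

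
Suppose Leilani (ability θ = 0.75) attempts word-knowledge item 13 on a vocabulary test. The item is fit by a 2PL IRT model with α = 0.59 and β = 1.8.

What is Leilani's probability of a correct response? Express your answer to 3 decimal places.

0.350

P(θ) = 1 / (1 + exp(−α(θ − β)))
Exponent: 0.59 × (0.75 − 1.8) = -0.6195
1/(1 + e^{0.6195}) = 0.3499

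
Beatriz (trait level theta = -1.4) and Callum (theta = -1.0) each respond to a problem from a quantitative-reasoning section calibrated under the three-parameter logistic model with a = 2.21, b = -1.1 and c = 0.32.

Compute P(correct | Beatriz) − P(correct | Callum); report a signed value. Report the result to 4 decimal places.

-0.1462

P(theta) = c + (1 − c) · 1 / (1 + exp(−a(theta − b)))
P(Beatriz) = 0.5512  [exponent -0.6630]
P(Callum) = 0.6974  [exponent 0.2210]
Difference = 0.5512 − 0.6974 = -0.1462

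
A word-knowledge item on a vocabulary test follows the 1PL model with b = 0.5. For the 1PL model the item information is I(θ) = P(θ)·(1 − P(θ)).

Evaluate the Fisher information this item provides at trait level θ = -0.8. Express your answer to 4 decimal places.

0.1683

P = 1/(1+e^{1.3000}) = 0.2142
P(1−P) = 0.2142 × 0.7858 = 0.1683
I = P(1−P) = 0.16830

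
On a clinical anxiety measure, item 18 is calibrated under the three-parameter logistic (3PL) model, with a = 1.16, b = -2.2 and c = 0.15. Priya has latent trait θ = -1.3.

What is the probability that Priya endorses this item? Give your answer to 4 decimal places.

0.7787

P(θ) = c + (1 − c) · 1 / (1 + exp(−a(θ − b)))
Exponent: 1.16 × (-1.3 − (-2.2)) = 1.0440
1/(1 + e^{-1.0440}) = 0.7396
P = 0.15 + 0.85 × 0.7396 = 0.7787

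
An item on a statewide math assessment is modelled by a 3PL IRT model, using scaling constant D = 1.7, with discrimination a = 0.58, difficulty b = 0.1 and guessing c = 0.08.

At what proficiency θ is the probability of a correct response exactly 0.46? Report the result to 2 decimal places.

-0.26

P(θ) = c + (1 − c) · 1 / (1 + exp(−D·a(θ − b)))
Remove guessing floor: (0.46 − 0.08)/(1 − 0.08) = 0.4130
logit = ln(0.4130/0.5870) = -0.3514
θ = b + logit/(1.7·a) = 0.1 + (-0.3514)/0.9860 = -0.2564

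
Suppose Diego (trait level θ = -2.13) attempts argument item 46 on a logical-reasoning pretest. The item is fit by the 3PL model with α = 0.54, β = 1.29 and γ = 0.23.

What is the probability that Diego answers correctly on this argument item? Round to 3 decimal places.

0.335

P(θ) = γ + (1 − γ) · 1 / (1 + exp(−α(θ − β)))
Exponent: 0.54 × (-2.13 − 1.29) = -1.8468
1/(1 + e^{1.8468}) = 0.1362
P = 0.23 + 0.77 × 0.1362 = 0.3349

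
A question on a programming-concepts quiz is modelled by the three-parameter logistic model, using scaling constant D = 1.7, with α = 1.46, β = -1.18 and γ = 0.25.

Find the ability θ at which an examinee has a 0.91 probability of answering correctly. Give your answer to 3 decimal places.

P(θ) = γ + (1 − γ) · 1 / (1 + exp(−D·α(θ − β)))
Remove guessing floor: (0.91 − 0.25)/(1 − 0.25) = 0.8800
logit = ln(0.8800/0.1200) = 1.9924
θ = β + logit/(1.7·α) = -1.18 + 1.9924/2.4820 = -0.3772

-0.377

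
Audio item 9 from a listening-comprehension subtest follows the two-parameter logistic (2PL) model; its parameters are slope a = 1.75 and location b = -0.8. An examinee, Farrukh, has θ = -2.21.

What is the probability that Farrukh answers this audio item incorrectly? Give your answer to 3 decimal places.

0.922

P(θ) = 1 / (1 + exp(−a(θ − b)))
Exponent: 1.75 × (-2.21 − (-0.8)) = -2.4675
1/(1 + e^{2.4675}) = 0.0782
P(incorrect) = 1 − 0.0782 = 0.9218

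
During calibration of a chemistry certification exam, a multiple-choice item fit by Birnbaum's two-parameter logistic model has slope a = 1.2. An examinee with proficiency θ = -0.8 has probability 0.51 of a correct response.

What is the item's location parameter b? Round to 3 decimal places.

P(θ) = 1 / (1 + exp(−a(θ − b)))
logit(0.51) = ln(0.51/0.49) = 0.0400
b = θ − logit/(a) = -0.8 − 0.0400/1.2000 = -0.8333

-0.833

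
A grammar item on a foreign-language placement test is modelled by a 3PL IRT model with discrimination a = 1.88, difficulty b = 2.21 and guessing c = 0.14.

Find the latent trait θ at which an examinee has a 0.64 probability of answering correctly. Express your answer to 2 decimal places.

2.38

P(θ) = c + (1 − c) · 1 / (1 + exp(−a(θ − b)))
Remove guessing floor: (0.64 − 0.14)/(1 − 0.14) = 0.5814
logit = ln(0.5814/0.4186) = 0.3285
θ = b + logit/(a) = 2.21 + 0.3285/1.8800 = 2.3847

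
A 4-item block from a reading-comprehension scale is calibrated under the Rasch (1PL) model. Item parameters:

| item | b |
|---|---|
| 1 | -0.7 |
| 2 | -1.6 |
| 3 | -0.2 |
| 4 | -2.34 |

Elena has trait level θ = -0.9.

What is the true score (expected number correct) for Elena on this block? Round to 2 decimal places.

2.26

P(θ) = 1 / (1 + exp(−(θ − b)))
P_1 = 1/(1+e^{0.2000}) = 0.4502
P_2 = 1/(1+e^{-0.7000}) = 0.6682
P_3 = 1/(1+e^{0.7000}) = 0.3318
P_4 = 1/(1+e^{-1.4400}) = 0.8085
E[score] = 0.4502 + 0.6682 + 0.3318 + 0.8085 = 2.2586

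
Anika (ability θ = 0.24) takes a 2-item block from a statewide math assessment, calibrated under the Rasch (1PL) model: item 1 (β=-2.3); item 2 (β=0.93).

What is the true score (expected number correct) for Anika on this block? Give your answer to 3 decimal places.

1.261

P(θ) = 1 / (1 + exp(−(θ − β)))
P_1 = 1/(1+e^{-2.5400}) = 0.9269
P_2 = 1/(1+e^{0.6900}) = 0.3340
E[score] = 0.9269 + 0.3340 = 1.2609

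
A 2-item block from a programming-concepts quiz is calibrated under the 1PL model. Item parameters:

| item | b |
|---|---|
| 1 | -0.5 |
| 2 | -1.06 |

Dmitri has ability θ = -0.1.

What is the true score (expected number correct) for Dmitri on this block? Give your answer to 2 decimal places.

P(θ) = 1 / (1 + exp(−(θ − b)))
P_1 = 1/(1+e^{-0.4000}) = 0.5987
P_2 = 1/(1+e^{-0.9600}) = 0.7231
E[score] = 0.5987 + 0.7231 = 1.3218

1.32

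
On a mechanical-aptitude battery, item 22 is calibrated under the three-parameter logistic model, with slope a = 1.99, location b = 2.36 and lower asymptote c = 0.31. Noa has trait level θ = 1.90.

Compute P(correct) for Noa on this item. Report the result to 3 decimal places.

0.507

P(θ) = c + (1 − c) · 1 / (1 + exp(−a(θ − b)))
Exponent: 1.99 × (1.90 − 2.36) = -0.9154
1/(1 + e^{0.9154}) = 0.2859
P = 0.31 + 0.69 × 0.2859 = 0.5073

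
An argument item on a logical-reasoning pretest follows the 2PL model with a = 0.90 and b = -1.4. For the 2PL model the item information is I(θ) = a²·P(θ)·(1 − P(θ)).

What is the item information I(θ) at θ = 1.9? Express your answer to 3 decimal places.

P = 1/(1+e^{-2.9700}) = 0.9512
P(1−P) = 0.9512 × 0.0488 = 0.0464
I = a² × P(1−P) = 0.90² × 0.0464 = 0.03760

0.038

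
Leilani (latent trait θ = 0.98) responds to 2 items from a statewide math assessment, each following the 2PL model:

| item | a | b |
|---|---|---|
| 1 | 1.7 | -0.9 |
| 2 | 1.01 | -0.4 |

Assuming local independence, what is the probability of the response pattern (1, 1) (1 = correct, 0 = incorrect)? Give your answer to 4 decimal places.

0.7697

P(θ) = 1 / (1 + exp(−a(θ − b)))
P_1 = 1/(1+e^{-3.1960}) = 0.9607
P_2 = 1/(1+e^{-1.3938}) = 0.8012
L = P_1 × P_2 = 0.9607 × 0.8012 = 0.76970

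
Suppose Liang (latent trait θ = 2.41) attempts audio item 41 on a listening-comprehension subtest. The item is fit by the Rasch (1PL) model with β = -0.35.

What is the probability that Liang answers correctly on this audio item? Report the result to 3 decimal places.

P(θ) = 1 / (1 + exp(−(θ − β)))
Exponent: (2.41 − (-0.35)) = 2.7600
1/(1 + e^{-2.7600}) = 0.9405
P = 0.9405

0.940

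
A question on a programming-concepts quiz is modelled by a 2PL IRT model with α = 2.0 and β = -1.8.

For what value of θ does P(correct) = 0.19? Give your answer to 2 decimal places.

P(θ) = 1 / (1 + exp(−α(θ − β)))
logit = ln(0.1900/0.8100) = -1.4500
θ = β + logit/(α) = -1.8 + (-1.4500)/2.0000 = -2.5250

-2.53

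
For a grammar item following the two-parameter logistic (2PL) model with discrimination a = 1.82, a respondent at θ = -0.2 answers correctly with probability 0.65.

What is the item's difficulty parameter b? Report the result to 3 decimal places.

-0.540

P(θ) = 1 / (1 + exp(−a(θ − b)))
logit(0.65) = ln(0.65/0.35) = 0.6190
b = θ − logit/(a) = -0.2 − 0.6190/1.8200 = -0.5401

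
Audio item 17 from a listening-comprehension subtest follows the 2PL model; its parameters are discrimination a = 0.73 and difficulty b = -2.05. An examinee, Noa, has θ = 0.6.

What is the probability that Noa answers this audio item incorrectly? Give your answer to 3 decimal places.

0.126

P(θ) = 1 / (1 + exp(−a(θ − b)))
Exponent: 0.73 × (0.6 − (-2.05)) = 1.9345
1/(1 + e^{-1.9345}) = 0.8737
P(incorrect) = 1 − 0.8737 = 0.1263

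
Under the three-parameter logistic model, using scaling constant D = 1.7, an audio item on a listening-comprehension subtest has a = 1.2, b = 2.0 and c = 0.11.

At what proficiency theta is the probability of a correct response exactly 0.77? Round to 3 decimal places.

P(theta) = c + (1 − c) · 1 / (1 + exp(−D·a(theta − b)))
Remove guessing floor: (0.77 − 0.11)/(1 − 0.11) = 0.7416
logit = ln(0.7416/0.2584) = 1.0542
theta = b + logit/(1.7·a) = 2.0 + 1.0542/2.0400 = 2.5167

2.517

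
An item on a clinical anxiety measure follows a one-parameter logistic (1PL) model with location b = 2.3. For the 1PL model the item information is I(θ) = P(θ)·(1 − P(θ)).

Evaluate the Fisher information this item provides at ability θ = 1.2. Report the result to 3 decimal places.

0.187

P = 1/(1+e^{1.1000}) = 0.2497
P(1−P) = 0.2497 × 0.7503 = 0.1874
I = P(1−P) = 0.18737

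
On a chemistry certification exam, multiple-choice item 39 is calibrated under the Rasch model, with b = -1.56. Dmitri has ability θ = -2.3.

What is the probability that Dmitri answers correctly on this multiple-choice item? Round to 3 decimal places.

P(θ) = 1 / (1 + exp(−(θ − b)))
Exponent: (-2.3 − (-1.56)) = -0.7400
1/(1 + e^{0.7400}) = 0.3230
P = 0.3230

0.323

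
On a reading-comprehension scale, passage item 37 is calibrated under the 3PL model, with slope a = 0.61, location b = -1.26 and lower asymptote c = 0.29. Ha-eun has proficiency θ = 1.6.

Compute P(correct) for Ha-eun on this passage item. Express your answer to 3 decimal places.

0.894

P(θ) = c + (1 − c) · 1 / (1 + exp(−a(θ − b)))
Exponent: 0.61 × (1.6 − (-1.26)) = 1.7446
1/(1 + e^{-1.7446}) = 0.8513
P = 0.29 + 0.71 × 0.8513 = 0.8944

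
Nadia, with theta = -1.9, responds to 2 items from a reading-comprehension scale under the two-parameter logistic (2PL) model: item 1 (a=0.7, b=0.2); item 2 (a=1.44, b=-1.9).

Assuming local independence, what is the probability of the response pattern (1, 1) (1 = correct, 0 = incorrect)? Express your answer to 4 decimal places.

P(theta) = 1 / (1 + exp(−a(theta − b)))
P_1 = 1/(1+e^{1.4700}) = 0.1869
P_2 = 1/(1+e^{0.0000}) = 0.5000
L = P_1 × P_2 = 0.1869 × 0.5000 = 0.09347

0.0935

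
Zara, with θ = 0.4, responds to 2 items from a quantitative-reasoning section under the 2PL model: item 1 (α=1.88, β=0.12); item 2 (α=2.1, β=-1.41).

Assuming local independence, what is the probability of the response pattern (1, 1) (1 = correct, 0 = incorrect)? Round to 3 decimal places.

P(θ) = 1 / (1 + exp(−α(θ − β)))
P_1 = 1/(1+e^{-0.5264}) = 0.6286
P_2 = 1/(1+e^{-3.8010}) = 0.9781
L = P_1 × P_2 = 0.6286 × 0.9781 = 0.61490

0.615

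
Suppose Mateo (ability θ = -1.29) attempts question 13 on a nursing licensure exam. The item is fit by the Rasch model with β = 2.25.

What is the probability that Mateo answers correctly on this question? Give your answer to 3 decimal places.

P(θ) = 1 / (1 + exp(−(θ − β)))
Exponent: (-1.29 − 2.25) = -3.5400
1/(1 + e^{3.5400}) = 0.0282
P = 0.0282

0.028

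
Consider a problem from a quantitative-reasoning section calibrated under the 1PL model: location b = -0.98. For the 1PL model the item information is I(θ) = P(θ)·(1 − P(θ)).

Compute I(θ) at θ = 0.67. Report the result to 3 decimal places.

0.135

P = 1/(1+e^{-1.6500}) = 0.8389
P(1−P) = 0.8389 × 0.1611 = 0.1352
I = P(1−P) = 0.13515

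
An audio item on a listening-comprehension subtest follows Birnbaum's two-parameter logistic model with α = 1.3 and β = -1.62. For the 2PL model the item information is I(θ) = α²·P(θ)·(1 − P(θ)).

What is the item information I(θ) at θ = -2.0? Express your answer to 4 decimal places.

P = 1/(1+e^{0.4940}) = 0.3790
P(1−P) = 0.3790 × 0.6210 = 0.2353
I = α² × P(1−P) = 1.3² × 0.2353 = 0.39774

0.3977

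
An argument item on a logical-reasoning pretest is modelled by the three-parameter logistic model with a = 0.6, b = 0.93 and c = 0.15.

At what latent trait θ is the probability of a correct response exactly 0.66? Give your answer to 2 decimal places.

1.61

P(θ) = c + (1 − c) · 1 / (1 + exp(−a(θ − b)))
Remove guessing floor: (0.66 − 0.15)/(1 − 0.15) = 0.6000
logit = ln(0.6000/0.4000) = 0.4055
θ = b + logit/(a) = 0.93 + 0.4055/0.6000 = 1.6058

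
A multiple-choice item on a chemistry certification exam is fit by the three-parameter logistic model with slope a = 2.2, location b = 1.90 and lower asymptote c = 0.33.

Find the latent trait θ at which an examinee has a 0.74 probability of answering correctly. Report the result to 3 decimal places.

P(θ) = c + (1 − c) · 1 / (1 + exp(−a(θ − b)))
Remove guessing floor: (0.74 − 0.33)/(1 − 0.33) = 0.6119
logit = ln(0.6119/0.3881) = 0.4555
θ = b + logit/(a) = 1.90 + 0.4555/2.2000 = 2.1070

2.107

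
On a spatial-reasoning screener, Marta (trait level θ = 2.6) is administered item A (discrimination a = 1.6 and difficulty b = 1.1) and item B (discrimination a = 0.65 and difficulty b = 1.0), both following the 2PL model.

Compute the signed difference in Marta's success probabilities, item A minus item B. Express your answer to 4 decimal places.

P(θ) = 1 / (1 + exp(−a(θ − b)))
P_A = 0.9168
P_B = 0.7389
P_A − P_B = 0.1780

0.1780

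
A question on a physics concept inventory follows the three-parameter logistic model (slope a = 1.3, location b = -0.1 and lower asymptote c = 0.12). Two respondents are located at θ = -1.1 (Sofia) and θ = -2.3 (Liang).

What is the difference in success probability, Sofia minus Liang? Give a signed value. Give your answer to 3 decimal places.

0.141

P(θ) = c + (1 − c) · 1 / (1 + exp(−a(θ − b)))
P(Sofia) = 0.3085  [exponent -1.3000]
P(Liang) = 0.1677  [exponent -2.8600]
Difference = 0.3085 − 0.1677 = 0.1408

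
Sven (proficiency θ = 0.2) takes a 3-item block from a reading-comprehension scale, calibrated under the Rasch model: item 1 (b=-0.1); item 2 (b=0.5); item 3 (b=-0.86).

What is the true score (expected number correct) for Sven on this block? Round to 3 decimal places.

1.743

P(θ) = 1 / (1 + exp(−(θ − b)))
P_1 = 1/(1+e^{-0.3000}) = 0.5744
P_2 = 1/(1+e^{0.3000}) = 0.4256
P_3 = 1/(1+e^{-1.0600}) = 0.7427
E[score] = 0.5744 + 0.4256 + 0.7427 = 1.7427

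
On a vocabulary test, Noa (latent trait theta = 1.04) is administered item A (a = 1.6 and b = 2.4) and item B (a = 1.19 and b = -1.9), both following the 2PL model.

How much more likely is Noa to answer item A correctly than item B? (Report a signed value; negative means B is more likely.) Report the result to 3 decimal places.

P(theta) = 1 / (1 + exp(−a(theta − b)))
P_A = 0.1019
P_B = 0.9706
P_A − P_B = -0.8687

-0.869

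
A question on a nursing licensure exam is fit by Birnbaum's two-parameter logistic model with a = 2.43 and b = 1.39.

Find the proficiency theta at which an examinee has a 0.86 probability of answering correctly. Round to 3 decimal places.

2.137

P(theta) = 1 / (1 + exp(−a(theta − b)))
logit = ln(0.8600/0.1400) = 1.8153
theta = b + logit/(a) = 1.39 + 1.8153/2.4300 = 2.1370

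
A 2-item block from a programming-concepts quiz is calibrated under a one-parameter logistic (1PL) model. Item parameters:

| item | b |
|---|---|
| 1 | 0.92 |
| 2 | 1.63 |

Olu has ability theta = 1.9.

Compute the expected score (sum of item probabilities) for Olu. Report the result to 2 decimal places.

1.29

P(theta) = 1 / (1 + exp(−(theta − b)))
P_1 = 1/(1+e^{-0.9800}) = 0.7271
P_2 = 1/(1+e^{-0.2700}) = 0.5671
E[score] = 0.7271 + 0.5671 = 1.2942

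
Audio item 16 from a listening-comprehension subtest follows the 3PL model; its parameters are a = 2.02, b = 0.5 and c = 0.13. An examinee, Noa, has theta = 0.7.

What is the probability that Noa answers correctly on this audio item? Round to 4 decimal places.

0.6517

P(theta) = c + (1 − c) · 1 / (1 + exp(−a(theta − b)))
Exponent: 2.02 × (0.7 − 0.5) = 0.4040
1/(1 + e^{-0.4040}) = 0.5996
P = 0.13 + 0.87 × 0.5996 = 0.6517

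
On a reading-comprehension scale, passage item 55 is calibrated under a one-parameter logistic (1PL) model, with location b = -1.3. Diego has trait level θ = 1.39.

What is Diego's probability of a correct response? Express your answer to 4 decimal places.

P(θ) = 1 / (1 + exp(−(θ − b)))
Exponent: (1.39 − (-1.3)) = 2.6900
1/(1 + e^{-2.6900}) = 0.9364
P = 0.9364

0.9364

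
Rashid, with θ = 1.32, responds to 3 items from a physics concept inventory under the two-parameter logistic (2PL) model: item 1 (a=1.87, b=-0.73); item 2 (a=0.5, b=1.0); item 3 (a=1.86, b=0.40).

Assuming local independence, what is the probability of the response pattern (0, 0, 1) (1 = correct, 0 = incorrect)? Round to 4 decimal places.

0.0083

P(θ) = 1 / (1 + exp(−a(θ − b)))
P_1 = 1/(1+e^{-3.8335}) = 0.9788
P_2 = 1/(1+e^{-0.1600}) = 0.5399
P_3 = 1/(1+e^{-1.7112}) = 0.8470
L = (1−P_1) × (1−P_2) × P_3 = 0.0212 × 0.4601 × 0.8470 = 0.00825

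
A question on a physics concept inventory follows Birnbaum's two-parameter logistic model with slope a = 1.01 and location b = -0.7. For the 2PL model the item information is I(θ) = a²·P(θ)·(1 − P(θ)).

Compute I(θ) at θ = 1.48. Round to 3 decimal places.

0.091

P = 1/(1+e^{-2.2018}) = 0.9004
P(1−P) = 0.9004 × 0.0996 = 0.0897
I = a² × P(1−P) = 1.01² × 0.0897 = 0.09147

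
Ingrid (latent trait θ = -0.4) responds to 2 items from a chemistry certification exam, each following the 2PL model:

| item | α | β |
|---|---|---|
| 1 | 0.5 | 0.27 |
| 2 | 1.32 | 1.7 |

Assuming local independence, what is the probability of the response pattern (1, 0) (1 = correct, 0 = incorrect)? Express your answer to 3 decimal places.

P(θ) = 1 / (1 + exp(−α(θ − β)))
P_1 = 1/(1+e^{0.3350}) = 0.4170
P_2 = 1/(1+e^{2.7720}) = 0.0589
L = P_1 × (1−P_2) = 0.4170 × 0.9411 = 0.39248

0.392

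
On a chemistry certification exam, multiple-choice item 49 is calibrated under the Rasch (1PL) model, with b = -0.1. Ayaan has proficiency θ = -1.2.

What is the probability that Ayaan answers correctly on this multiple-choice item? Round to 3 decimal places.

P(θ) = 1 / (1 + exp(−(θ − b)))
Exponent: (-1.2 − (-0.1)) = -1.1000
1/(1 + e^{1.1000}) = 0.2497
P = 0.2497

0.250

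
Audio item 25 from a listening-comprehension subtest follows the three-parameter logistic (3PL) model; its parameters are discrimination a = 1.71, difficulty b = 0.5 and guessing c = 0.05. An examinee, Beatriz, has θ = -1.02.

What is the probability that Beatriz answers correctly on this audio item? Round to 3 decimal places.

P(θ) = c + (1 − c) · 1 / (1 + exp(−a(θ − b)))
Exponent: 1.71 × (-1.02 − 0.5) = -2.5992
1/(1 + e^{2.5992}) = 0.0692
P = 0.05 + 0.95 × 0.0692 = 0.1157

0.116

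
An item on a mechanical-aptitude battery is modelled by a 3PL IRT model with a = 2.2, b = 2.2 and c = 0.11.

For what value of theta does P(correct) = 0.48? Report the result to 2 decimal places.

P(theta) = c + (1 − c) · 1 / (1 + exp(−a(theta − b)))
Remove guessing floor: (0.48 − 0.11)/(1 − 0.11) = 0.4157
logit = ln(0.4157/0.5843) = -0.3403
theta = b + logit/(a) = 2.2 + (-0.3403)/2.2000 = 2.0453

2.05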